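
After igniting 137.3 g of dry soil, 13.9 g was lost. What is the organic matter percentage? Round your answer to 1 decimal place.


Step 1: OM% = 100 * LOI / sample mass
Step 2: OM = 100 * 13.9 / 137.3
Step 3: OM = 10.1%

10.1


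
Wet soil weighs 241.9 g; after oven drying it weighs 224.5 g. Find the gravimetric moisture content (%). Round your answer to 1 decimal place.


Step 1: Water mass = wet - dry = 241.9 - 224.5 = 17.4 g
Step 2: w = 100 * water mass / dry mass
Step 3: w = 100 * 17.4 / 224.5 = 7.8%

7.8


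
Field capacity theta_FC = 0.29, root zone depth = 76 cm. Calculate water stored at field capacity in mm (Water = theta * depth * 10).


Step 1: Water (mm) = theta_FC * depth (cm) * 10
Step 2: Water = 0.29 * 76 * 10
Step 3: Water = 220.4 mm

220.4


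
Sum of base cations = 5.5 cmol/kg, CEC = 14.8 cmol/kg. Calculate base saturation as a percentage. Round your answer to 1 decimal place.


Step 1: BS = 100 * (sum of bases) / CEC
Step 2: BS = 100 * 5.5 / 14.8
Step 3: BS = 37.2%

37.2


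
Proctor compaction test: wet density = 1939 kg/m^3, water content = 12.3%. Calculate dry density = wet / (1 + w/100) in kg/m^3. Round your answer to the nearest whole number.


Step 1: Dry density = wet density / (1 + w/100)
Step 2: Dry density = 1939 / (1 + 12.3/100)
Step 3: Dry density = 1939 / 1.123
Step 4: Dry density = 1727 kg/m^3

1727


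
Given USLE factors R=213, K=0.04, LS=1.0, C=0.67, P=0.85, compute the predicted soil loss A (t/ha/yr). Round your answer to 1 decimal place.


Step 1: A = R * K * LS * C * P
Step 2: R * K = 213 * 0.04 = 8.52
Step 3: (R*K) * LS = 8.52 * 1.0 = 8.52
Step 4: * C * P = 8.52 * 0.67 * 0.85 = 4.9
Step 5: A = 4.9 t/(ha*yr)

4.9


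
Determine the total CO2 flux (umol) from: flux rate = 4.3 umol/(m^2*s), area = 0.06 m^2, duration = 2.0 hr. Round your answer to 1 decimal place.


Step 1: Convert time to seconds: 2.0 hr * 3600 = 7200.0 s
Step 2: Total = flux * area * time_s
Step 3: Total = 4.3 * 0.06 * 7200.0
Step 4: Total = 1857.6 umol

1857.6


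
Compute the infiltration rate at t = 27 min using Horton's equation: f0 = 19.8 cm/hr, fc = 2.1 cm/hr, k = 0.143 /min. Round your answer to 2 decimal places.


Step 1: f = fc + (f0 - fc) * exp(-k * t)
Step 2: exp(-0.143 * 27) = 0.021047
Step 3: f = 2.1 + (19.8 - 2.1) * 0.021047
Step 4: f = 2.1 + 17.7 * 0.021047
Step 5: f = 2.47 cm/hr

2.47


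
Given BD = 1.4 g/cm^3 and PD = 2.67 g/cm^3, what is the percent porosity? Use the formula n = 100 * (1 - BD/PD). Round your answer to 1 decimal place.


Step 1: Formula: n = 100 * (1 - BD / PD)
Step 2: n = 100 * (1 - 1.4 / 2.67)
Step 3: n = 100 * (1 - 0.52434)
Step 4: n = 47.6%

47.6


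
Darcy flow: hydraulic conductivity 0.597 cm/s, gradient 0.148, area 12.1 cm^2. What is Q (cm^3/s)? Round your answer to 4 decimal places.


Step 1: Apply Darcy's law: Q = K * i * A
Step 2: Q = 0.597 * 0.148 * 12.1
Step 3: Q = 1.0691 cm^3/s

1.0691


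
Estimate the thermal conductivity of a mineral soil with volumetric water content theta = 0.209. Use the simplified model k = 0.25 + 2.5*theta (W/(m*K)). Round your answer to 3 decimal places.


Step 1: k = 0.25 + 2.5 * theta
Step 2: k = 0.25 + 2.5 * 0.209
Step 3: k = 0.25 + 0.523
Step 4: k = 0.773 W/(m*K)

0.773


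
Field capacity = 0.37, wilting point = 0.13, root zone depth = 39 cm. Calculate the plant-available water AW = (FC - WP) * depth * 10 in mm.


Step 1: Available water = (FC - WP) * depth * 10
Step 2: AW = (0.37 - 0.13) * 39 * 10
Step 3: AW = 0.24 * 39 * 10
Step 4: AW = 93.6 mm

93.6


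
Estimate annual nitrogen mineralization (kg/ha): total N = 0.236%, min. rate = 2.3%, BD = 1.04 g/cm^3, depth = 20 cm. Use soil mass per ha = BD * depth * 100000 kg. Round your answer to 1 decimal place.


Step 1: Soil mass per ha = BD * depth * 100000 = 1.04 * 20 * 100000 = 2080000 kg
Step 2: Total N pool = soil mass * N%/100 = 2080000 * 0.236/100 = 4908.8 kg/ha
Step 3: N mineralized = N pool * rate%/100 = 4908.8 * 2.3/100 = 112.9 kg/ha/yr

112.9


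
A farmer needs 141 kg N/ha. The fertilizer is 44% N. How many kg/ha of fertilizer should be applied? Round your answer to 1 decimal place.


Step 1: Fertilizer rate = target N / (N content / 100)
Step 2: Rate = 141 / (44 / 100)
Step 3: Rate = 141 / 0.44
Step 4: Rate = 320.5 kg/ha

320.5


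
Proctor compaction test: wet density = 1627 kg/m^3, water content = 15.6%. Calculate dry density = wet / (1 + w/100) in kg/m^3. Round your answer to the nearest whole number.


Step 1: Dry density = wet density / (1 + w/100)
Step 2: Dry density = 1627 / (1 + 15.6/100)
Step 3: Dry density = 1627 / 1.156
Step 4: Dry density = 1407 kg/m^3

1407


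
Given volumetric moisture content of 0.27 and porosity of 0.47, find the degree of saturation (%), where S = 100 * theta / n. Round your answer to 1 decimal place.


Step 1: S = 100 * theta_v / n
Step 2: S = 100 * 0.27 / 0.47
Step 3: S = 57.4%

57.4


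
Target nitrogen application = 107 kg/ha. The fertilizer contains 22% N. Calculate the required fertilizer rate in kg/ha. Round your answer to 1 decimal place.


Step 1: Fertilizer rate = target N / (N content / 100)
Step 2: Rate = 107 / (22 / 100)
Step 3: Rate = 107 / 0.22
Step 4: Rate = 486.4 kg/ha

486.4


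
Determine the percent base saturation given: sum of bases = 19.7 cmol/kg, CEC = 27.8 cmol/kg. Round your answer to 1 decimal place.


Step 1: BS = 100 * (sum of bases) / CEC
Step 2: BS = 100 * 19.7 / 27.8
Step 3: BS = 70.9%

70.9


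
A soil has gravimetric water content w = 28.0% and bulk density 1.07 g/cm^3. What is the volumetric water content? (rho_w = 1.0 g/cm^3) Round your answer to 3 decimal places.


Step 1: theta = (w / 100) * BD / rho_w
Step 2: theta = (28.0 / 100) * 1.07 / 1.0
Step 3: theta = 0.28 * 1.07
Step 4: theta = 0.3

0.3


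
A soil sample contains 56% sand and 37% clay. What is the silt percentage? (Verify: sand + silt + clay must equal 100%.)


Step 1: sand + silt + clay = 100%
Step 2: silt = 100 - sand - clay
Step 3: silt = 100 - 56 - 37
Step 4: silt = 7%

7


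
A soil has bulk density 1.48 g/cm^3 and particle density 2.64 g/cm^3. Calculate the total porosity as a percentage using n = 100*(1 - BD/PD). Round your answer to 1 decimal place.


Step 1: Formula: n = 100 * (1 - BD / PD)
Step 2: n = 100 * (1 - 1.48 / 2.64)
Step 3: n = 100 * (1 - 0.56061)
Step 4: n = 43.9%

43.9


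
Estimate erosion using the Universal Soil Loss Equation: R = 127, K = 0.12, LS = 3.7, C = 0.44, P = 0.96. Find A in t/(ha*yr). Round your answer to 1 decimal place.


Step 1: A = R * K * LS * C * P
Step 2: R * K = 127 * 0.12 = 15.24
Step 3: (R*K) * LS = 15.24 * 3.7 = 56.388
Step 4: * C * P = 56.388 * 0.44 * 0.96 = 23.8
Step 5: A = 23.8 t/(ha*yr)

23.8


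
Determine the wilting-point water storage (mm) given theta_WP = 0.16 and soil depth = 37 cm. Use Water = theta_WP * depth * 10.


Step 1: Water (mm) = theta_WP * depth * 10
Step 2: Water = 0.16 * 37 * 10
Step 3: Water = 59.2 mm

59.2


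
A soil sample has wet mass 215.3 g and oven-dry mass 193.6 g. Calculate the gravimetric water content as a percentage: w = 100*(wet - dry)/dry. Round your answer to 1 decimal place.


Step 1: Water mass = wet - dry = 215.3 - 193.6 = 21.7 g
Step 2: w = 100 * water mass / dry mass
Step 3: w = 100 * 21.7 / 193.6 = 11.2%

11.2


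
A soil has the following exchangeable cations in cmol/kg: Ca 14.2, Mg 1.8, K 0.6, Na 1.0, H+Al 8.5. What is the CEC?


Step 1: CEC = Ca + Mg + K + Na + (H+Al)
Step 2: CEC = 14.2 + 1.8 + 0.6 + 1.0 + 8.5
Step 3: CEC = 26.1 cmol/kg

26.1


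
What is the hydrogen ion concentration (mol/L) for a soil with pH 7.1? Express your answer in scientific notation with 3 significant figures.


Step 1: [H+] = 10^(-pH)
Step 2: [H+] = 10^(-7.1)
Step 3: [H+] = 7.94e-08 mol/L

7.94e-08


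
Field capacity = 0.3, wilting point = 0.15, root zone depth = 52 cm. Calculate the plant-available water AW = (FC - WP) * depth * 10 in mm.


Step 1: Available water = (FC - WP) * depth * 10
Step 2: AW = (0.3 - 0.15) * 52 * 10
Step 3: AW = 0.15 * 52 * 10
Step 4: AW = 78.0 mm

78.0


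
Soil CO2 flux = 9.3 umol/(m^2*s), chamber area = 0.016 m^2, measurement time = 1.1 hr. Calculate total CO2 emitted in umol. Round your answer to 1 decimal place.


Step 1: Convert time to seconds: 1.1 hr * 3600 = 3960.0 s
Step 2: Total = flux * area * time_s
Step 3: Total = 9.3 * 0.016 * 3960.0
Step 4: Total = 589.2 umol

589.2


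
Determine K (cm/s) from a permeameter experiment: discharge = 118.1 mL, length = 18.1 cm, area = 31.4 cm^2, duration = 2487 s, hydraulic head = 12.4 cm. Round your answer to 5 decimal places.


Step 1: K = Q * L / (A * t * h)
Step 2: Numerator = 118.1 * 18.1 = 2137.61
Step 3: Denominator = 31.4 * 2487 * 12.4 = 968338.32
Step 4: K = 2137.61 / 968338.32 = 0.00221 cm/s

0.00221


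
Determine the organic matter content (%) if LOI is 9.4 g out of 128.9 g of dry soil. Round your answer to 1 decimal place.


Step 1: OM% = 100 * LOI / sample mass
Step 2: OM = 100 * 9.4 / 128.9
Step 3: OM = 7.3%

7.3


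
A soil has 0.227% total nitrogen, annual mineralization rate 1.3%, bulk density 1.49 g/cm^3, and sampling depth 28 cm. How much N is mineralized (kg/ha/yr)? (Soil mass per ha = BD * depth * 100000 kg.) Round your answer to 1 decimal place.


Step 1: Soil mass per ha = BD * depth * 100000 = 1.49 * 28 * 100000 = 4172000 kg
Step 2: Total N pool = soil mass * N%/100 = 4172000 * 0.227/100 = 9470.44 kg/ha
Step 3: N mineralized = N pool * rate%/100 = 9470.44 * 1.3/100 = 123.1 kg/ha/yr

123.1


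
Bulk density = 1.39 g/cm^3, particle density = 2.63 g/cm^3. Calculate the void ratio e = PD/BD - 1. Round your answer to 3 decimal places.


Step 1: e = PD / BD - 1
Step 2: e = 2.63 / 1.39 - 1
Step 3: e = 1.89209 - 1
Step 4: e = 0.892

0.892


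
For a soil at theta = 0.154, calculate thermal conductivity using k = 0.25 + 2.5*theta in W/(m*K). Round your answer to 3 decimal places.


Step 1: k = 0.25 + 2.5 * theta
Step 2: k = 0.25 + 2.5 * 0.154
Step 3: k = 0.25 + 0.385
Step 4: k = 0.635 W/(m*K)

0.635


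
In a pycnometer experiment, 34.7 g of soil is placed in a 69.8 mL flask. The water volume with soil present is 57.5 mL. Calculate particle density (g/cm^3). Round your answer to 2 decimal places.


Step 1: Volume of solids = flask volume - water volume with soil
Step 2: V_solids = 69.8 - 57.5 = 12.3 mL
Step 3: Particle density = mass / V_solids = 34.7 / 12.3 = 2.82 g/cm^3

2.82


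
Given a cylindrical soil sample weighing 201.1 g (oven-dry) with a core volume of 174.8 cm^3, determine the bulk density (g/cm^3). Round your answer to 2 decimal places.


Step 1: Identify the formula: BD = dry mass / volume
Step 2: Substitute values: BD = 201.1 / 174.8
Step 3: BD = 1.15 g/cm^3

1.15


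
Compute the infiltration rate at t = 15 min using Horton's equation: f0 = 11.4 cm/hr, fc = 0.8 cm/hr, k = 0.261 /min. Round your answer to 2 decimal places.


Step 1: f = fc + (f0 - fc) * exp(-k * t)
Step 2: exp(-0.261 * 15) = 0.019941
Step 3: f = 0.8 + (11.4 - 0.8) * 0.019941
Step 4: f = 0.8 + 10.6 * 0.019941
Step 5: f = 1.01 cm/hr

1.01


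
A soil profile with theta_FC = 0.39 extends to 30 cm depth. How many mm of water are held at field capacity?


Step 1: Water (mm) = theta_FC * depth (cm) * 10
Step 2: Water = 0.39 * 30 * 10
Step 3: Water = 117.0 mm

117.0


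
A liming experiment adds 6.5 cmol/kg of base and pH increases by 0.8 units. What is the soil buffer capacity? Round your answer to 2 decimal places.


Step 1: BC = change in base / change in pH
Step 2: BC = 6.5 / 0.8
Step 3: BC = 8.13 cmol/(kg*pH unit)

8.13


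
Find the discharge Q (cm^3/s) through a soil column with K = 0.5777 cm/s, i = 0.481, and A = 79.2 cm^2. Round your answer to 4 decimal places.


Step 1: Apply Darcy's law: Q = K * i * A
Step 2: Q = 0.5777 * 0.481 * 79.2
Step 3: Q = 22.0076 cm^3/s

22.0076


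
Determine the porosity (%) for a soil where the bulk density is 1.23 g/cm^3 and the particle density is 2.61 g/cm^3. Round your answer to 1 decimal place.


Step 1: Formula: n = 100 * (1 - BD / PD)
Step 2: n = 100 * (1 - 1.23 / 2.61)
Step 3: n = 100 * (1 - 0.47126)
Step 4: n = 52.9%

52.9


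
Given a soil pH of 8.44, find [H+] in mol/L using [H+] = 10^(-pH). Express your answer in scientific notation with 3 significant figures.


Step 1: [H+] = 10^(-pH)
Step 2: [H+] = 10^(-8.44)
Step 3: [H+] = 3.63e-09 mol/L

3.63e-09


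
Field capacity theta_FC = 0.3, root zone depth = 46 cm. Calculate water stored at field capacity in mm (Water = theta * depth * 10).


Step 1: Water (mm) = theta_FC * depth (cm) * 10
Step 2: Water = 0.3 * 46 * 10
Step 3: Water = 138.0 mm

138.0


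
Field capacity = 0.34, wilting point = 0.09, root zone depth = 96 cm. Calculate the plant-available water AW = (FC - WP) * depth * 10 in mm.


Step 1: Available water = (FC - WP) * depth * 10
Step 2: AW = (0.34 - 0.09) * 96 * 10
Step 3: AW = 0.25 * 96 * 10
Step 4: AW = 240.0 mm

240.0


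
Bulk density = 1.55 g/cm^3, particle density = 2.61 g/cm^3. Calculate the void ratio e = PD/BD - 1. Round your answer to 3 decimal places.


Step 1: e = PD / BD - 1
Step 2: e = 2.61 / 1.55 - 1
Step 3: e = 1.68387 - 1
Step 4: e = 0.684

0.684


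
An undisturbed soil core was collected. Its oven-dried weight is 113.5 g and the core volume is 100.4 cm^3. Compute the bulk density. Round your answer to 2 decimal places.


Step 1: Identify the formula: BD = dry mass / volume
Step 2: Substitute values: BD = 113.5 / 100.4
Step 3: BD = 1.13 g/cm^3

1.13


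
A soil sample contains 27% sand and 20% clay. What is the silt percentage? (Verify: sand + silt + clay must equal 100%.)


Step 1: sand + silt + clay = 100%
Step 2: silt = 100 - sand - clay
Step 3: silt = 100 - 27 - 20
Step 4: silt = 53%

53


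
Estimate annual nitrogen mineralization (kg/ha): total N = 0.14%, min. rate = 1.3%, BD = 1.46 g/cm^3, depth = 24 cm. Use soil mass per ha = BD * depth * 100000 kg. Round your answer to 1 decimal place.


Step 1: Soil mass per ha = BD * depth * 100000 = 1.46 * 24 * 100000 = 3504000 kg
Step 2: Total N pool = soil mass * N%/100 = 3504000 * 0.14/100 = 4905.6 kg/ha
Step 3: N mineralized = N pool * rate%/100 = 4905.6 * 1.3/100 = 63.8 kg/ha/yr

63.8


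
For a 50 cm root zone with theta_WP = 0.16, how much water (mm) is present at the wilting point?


Step 1: Water (mm) = theta_WP * depth * 10
Step 2: Water = 0.16 * 50 * 10
Step 3: Water = 80.0 mm

80.0


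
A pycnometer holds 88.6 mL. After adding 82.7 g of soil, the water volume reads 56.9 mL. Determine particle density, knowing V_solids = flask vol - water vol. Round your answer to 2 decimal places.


Step 1: Volume of solids = flask volume - water volume with soil
Step 2: V_solids = 88.6 - 56.9 = 31.7 mL
Step 3: Particle density = mass / V_solids = 82.7 / 31.7 = 2.61 g/cm^3

2.61


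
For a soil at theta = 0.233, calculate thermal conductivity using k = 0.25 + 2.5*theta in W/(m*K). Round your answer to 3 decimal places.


Step 1: k = 0.25 + 2.5 * theta
Step 2: k = 0.25 + 2.5 * 0.233
Step 3: k = 0.25 + 0.583
Step 4: k = 0.833 W/(m*K)

0.833


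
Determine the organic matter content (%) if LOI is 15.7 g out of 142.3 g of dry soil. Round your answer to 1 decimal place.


Step 1: OM% = 100 * LOI / sample mass
Step 2: OM = 100 * 15.7 / 142.3
Step 3: OM = 11.0%

11.0


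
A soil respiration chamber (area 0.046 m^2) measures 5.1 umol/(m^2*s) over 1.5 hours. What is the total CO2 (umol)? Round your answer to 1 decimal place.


Step 1: Convert time to seconds: 1.5 hr * 3600 = 5400.0 s
Step 2: Total = flux * area * time_s
Step 3: Total = 5.1 * 0.046 * 5400.0
Step 4: Total = 1266.8 umol

1266.8


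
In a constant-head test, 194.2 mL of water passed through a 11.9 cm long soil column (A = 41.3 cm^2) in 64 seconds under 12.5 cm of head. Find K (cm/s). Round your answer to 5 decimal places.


Step 1: K = Q * L / (A * t * h)
Step 2: Numerator = 194.2 * 11.9 = 2310.98
Step 3: Denominator = 41.3 * 64 * 12.5 = 33040.0
Step 4: K = 2310.98 / 33040.0 = 0.06994 cm/s

0.06994


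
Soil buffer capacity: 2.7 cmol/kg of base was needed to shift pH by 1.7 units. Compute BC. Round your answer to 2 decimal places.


Step 1: BC = change in base / change in pH
Step 2: BC = 2.7 / 1.7
Step 3: BC = 1.59 cmol/(kg*pH unit)

1.59


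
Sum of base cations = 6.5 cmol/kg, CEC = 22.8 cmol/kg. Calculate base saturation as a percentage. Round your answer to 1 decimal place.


Step 1: BS = 100 * (sum of bases) / CEC
Step 2: BS = 100 * 6.5 / 22.8
Step 3: BS = 28.5%

28.5


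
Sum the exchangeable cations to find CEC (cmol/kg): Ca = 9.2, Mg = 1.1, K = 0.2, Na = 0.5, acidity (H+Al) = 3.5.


Step 1: CEC = Ca + Mg + K + Na + (H+Al)
Step 2: CEC = 9.2 + 1.1 + 0.2 + 0.5 + 3.5
Step 3: CEC = 14.5 cmol/kg

14.5


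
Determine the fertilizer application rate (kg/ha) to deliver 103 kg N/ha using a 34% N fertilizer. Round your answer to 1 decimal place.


Step 1: Fertilizer rate = target N / (N content / 100)
Step 2: Rate = 103 / (34 / 100)
Step 3: Rate = 103 / 0.34
Step 4: Rate = 302.9 kg/ha

302.9


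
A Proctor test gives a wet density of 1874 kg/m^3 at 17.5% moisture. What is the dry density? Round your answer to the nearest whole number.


Step 1: Dry density = wet density / (1 + w/100)
Step 2: Dry density = 1874 / (1 + 17.5/100)
Step 3: Dry density = 1874 / 1.175
Step 4: Dry density = 1595 kg/m^3

1595


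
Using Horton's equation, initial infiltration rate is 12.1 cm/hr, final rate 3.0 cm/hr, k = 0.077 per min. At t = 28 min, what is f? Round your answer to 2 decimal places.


Step 1: f = fc + (f0 - fc) * exp(-k * t)
Step 2: exp(-0.077 * 28) = 0.115787
Step 3: f = 3.0 + (12.1 - 3.0) * 0.115787
Step 4: f = 3.0 + 9.1 * 0.115787
Step 5: f = 4.05 cm/hr

4.05


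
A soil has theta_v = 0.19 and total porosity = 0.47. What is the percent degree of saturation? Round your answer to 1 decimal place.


Step 1: S = 100 * theta_v / n
Step 2: S = 100 * 0.19 / 0.47
Step 3: S = 40.4%

40.4


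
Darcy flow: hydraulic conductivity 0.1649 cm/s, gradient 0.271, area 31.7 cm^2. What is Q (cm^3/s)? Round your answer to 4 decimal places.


Step 1: Apply Darcy's law: Q = K * i * A
Step 2: Q = 0.1649 * 0.271 * 31.7
Step 3: Q = 1.4166 cm^3/s

1.4166


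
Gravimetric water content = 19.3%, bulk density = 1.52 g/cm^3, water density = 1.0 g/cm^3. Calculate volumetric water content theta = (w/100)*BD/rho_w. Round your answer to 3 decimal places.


Step 1: theta = (w / 100) * BD / rho_w
Step 2: theta = (19.3 / 100) * 1.52 / 1.0
Step 3: theta = 0.193 * 1.52
Step 4: theta = 0.293

0.293


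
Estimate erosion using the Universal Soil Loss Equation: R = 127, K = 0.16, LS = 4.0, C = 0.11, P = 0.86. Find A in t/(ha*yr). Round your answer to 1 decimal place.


Step 1: A = R * K * LS * C * P
Step 2: R * K = 127 * 0.16 = 20.32
Step 3: (R*K) * LS = 20.32 * 4.0 = 81.28
Step 4: * C * P = 81.28 * 0.11 * 0.86 = 7.7
Step 5: A = 7.7 t/(ha*yr)

7.7


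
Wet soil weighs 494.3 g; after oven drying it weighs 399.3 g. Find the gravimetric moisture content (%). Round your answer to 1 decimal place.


Step 1: Water mass = wet - dry = 494.3 - 399.3 = 95.0 g
Step 2: w = 100 * water mass / dry mass
Step 3: w = 100 * 95.0 / 399.3 = 23.8%

23.8


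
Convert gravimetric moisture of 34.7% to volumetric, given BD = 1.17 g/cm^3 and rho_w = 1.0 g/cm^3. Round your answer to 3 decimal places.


Step 1: theta = (w / 100) * BD / rho_w
Step 2: theta = (34.7 / 100) * 1.17 / 1.0
Step 3: theta = 0.347 * 1.17
Step 4: theta = 0.406

0.406


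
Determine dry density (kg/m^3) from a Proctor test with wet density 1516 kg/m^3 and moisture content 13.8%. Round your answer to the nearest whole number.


Step 1: Dry density = wet density / (1 + w/100)
Step 2: Dry density = 1516 / (1 + 13.8/100)
Step 3: Dry density = 1516 / 1.138
Step 4: Dry density = 1332 kg/m^3

1332


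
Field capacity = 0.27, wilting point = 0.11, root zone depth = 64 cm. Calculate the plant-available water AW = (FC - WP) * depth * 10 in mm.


Step 1: Available water = (FC - WP) * depth * 10
Step 2: AW = (0.27 - 0.11) * 64 * 10
Step 3: AW = 0.16 * 64 * 10
Step 4: AW = 102.4 mm

102.4


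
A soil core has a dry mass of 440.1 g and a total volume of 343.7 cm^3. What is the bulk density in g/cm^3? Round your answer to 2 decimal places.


Step 1: Identify the formula: BD = dry mass / volume
Step 2: Substitute values: BD = 440.1 / 343.7
Step 3: BD = 1.28 g/cm^3

1.28


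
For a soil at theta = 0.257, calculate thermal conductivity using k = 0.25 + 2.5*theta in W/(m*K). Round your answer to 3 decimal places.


Step 1: k = 0.25 + 2.5 * theta
Step 2: k = 0.25 + 2.5 * 0.257
Step 3: k = 0.25 + 0.643
Step 4: k = 0.893 W/(m*K)

0.893


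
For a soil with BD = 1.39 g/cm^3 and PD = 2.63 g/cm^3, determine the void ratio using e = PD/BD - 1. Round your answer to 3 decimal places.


Step 1: e = PD / BD - 1
Step 2: e = 2.63 / 1.39 - 1
Step 3: e = 1.89209 - 1
Step 4: e = 0.892

0.892


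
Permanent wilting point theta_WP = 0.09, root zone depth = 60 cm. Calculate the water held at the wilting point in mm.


Step 1: Water (mm) = theta_WP * depth * 10
Step 2: Water = 0.09 * 60 * 10
Step 3: Water = 54.0 mm

54.0


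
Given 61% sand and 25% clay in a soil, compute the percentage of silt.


Step 1: sand + silt + clay = 100%
Step 2: silt = 100 - sand - clay
Step 3: silt = 100 - 61 - 25
Step 4: silt = 14%

14


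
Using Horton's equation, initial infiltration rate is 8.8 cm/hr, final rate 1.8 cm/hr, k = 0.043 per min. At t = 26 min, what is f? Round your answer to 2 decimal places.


Step 1: f = fc + (f0 - fc) * exp(-k * t)
Step 2: exp(-0.043 * 26) = 0.326933
Step 3: f = 1.8 + (8.8 - 1.8) * 0.326933
Step 4: f = 1.8 + 7.0 * 0.326933
Step 5: f = 4.09 cm/hr

4.09


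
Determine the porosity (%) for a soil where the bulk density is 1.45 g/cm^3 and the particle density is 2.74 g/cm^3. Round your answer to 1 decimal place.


Step 1: Formula: n = 100 * (1 - BD / PD)
Step 2: n = 100 * (1 - 1.45 / 2.74)
Step 3: n = 100 * (1 - 0.5292)
Step 4: n = 47.1%

47.1


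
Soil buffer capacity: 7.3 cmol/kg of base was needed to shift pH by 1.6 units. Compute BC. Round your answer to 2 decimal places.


Step 1: BC = change in base / change in pH
Step 2: BC = 7.3 / 1.6
Step 3: BC = 4.56 cmol/(kg*pH unit)

4.56


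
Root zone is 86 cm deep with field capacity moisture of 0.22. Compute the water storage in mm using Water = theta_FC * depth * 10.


Step 1: Water (mm) = theta_FC * depth (cm) * 10
Step 2: Water = 0.22 * 86 * 10
Step 3: Water = 189.2 mm

189.2


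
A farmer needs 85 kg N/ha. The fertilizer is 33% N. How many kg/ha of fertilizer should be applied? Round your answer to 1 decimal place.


Step 1: Fertilizer rate = target N / (N content / 100)
Step 2: Rate = 85 / (33 / 100)
Step 3: Rate = 85 / 0.33
Step 4: Rate = 257.6 kg/ha

257.6


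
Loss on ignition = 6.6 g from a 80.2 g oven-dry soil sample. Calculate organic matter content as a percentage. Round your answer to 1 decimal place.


Step 1: OM% = 100 * LOI / sample mass
Step 2: OM = 100 * 6.6 / 80.2
Step 3: OM = 8.2%

8.2


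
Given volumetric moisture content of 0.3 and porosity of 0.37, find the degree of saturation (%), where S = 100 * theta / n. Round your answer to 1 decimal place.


Step 1: S = 100 * theta_v / n
Step 2: S = 100 * 0.3 / 0.37
Step 3: S = 81.1%

81.1


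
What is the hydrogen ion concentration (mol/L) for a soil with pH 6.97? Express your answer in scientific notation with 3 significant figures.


Step 1: [H+] = 10^(-pH)
Step 2: [H+] = 10^(-6.97)
Step 3: [H+] = 1.07e-07 mol/L

1.07e-07


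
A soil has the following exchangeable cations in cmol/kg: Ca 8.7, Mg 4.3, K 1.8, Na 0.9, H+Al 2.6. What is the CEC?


Step 1: CEC = Ca + Mg + K + Na + (H+Al)
Step 2: CEC = 8.7 + 4.3 + 1.8 + 0.9 + 2.6
Step 3: CEC = 18.3 cmol/kg

18.3


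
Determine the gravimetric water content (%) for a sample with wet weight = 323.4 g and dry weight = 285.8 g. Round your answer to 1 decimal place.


Step 1: Water mass = wet - dry = 323.4 - 285.8 = 37.6 g
Step 2: w = 100 * water mass / dry mass
Step 3: w = 100 * 37.6 / 285.8 = 13.2%

13.2


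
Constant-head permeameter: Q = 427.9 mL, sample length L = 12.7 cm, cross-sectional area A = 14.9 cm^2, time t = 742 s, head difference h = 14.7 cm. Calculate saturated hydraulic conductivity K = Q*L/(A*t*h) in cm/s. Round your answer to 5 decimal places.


Step 1: K = Q * L / (A * t * h)
Step 2: Numerator = 427.9 * 12.7 = 5434.33
Step 3: Denominator = 14.9 * 742 * 14.7 = 162520.26
Step 4: K = 5434.33 / 162520.26 = 0.03344 cm/s

0.03344


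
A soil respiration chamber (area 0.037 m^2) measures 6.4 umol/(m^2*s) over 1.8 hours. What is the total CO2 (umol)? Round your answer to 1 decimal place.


Step 1: Convert time to seconds: 1.8 hr * 3600 = 6480.0 s
Step 2: Total = flux * area * time_s
Step 3: Total = 6.4 * 0.037 * 6480.0
Step 4: Total = 1534.5 umol

1534.5


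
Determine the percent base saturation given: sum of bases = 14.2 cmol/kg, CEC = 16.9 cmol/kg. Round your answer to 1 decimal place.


Step 1: BS = 100 * (sum of bases) / CEC
Step 2: BS = 100 * 14.2 / 16.9
Step 3: BS = 84.0%

84.0


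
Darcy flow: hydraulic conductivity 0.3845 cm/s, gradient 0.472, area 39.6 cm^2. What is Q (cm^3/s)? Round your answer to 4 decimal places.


Step 1: Apply Darcy's law: Q = K * i * A
Step 2: Q = 0.3845 * 0.472 * 39.6
Step 3: Q = 7.1868 cm^3/s

7.1868


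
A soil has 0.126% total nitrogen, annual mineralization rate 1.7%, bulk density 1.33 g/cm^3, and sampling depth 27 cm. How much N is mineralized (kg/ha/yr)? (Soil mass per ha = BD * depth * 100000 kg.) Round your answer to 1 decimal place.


Step 1: Soil mass per ha = BD * depth * 100000 = 1.33 * 27 * 100000 = 3591000 kg
Step 2: Total N pool = soil mass * N%/100 = 3591000 * 0.126/100 = 4524.66 kg/ha
Step 3: N mineralized = N pool * rate%/100 = 4524.66 * 1.7/100 = 76.9 kg/ha/yr

76.9


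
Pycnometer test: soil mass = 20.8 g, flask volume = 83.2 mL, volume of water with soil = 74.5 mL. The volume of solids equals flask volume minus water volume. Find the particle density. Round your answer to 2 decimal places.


Step 1: Volume of solids = flask volume - water volume with soil
Step 2: V_solids = 83.2 - 74.5 = 8.7 mL
Step 3: Particle density = mass / V_solids = 20.8 / 8.7 = 2.39 g/cm^3

2.39


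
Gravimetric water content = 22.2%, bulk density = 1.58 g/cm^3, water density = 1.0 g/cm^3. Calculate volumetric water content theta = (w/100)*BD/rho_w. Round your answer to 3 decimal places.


Step 1: theta = (w / 100) * BD / rho_w
Step 2: theta = (22.2 / 100) * 1.58 / 1.0
Step 3: theta = 0.222 * 1.58
Step 4: theta = 0.351

0.351


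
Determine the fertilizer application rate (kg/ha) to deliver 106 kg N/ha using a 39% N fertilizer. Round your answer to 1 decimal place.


Step 1: Fertilizer rate = target N / (N content / 100)
Step 2: Rate = 106 / (39 / 100)
Step 3: Rate = 106 / 0.39
Step 4: Rate = 271.8 kg/ha

271.8


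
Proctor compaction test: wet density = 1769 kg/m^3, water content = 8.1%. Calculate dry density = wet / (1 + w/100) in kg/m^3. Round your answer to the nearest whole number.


Step 1: Dry density = wet density / (1 + w/100)
Step 2: Dry density = 1769 / (1 + 8.1/100)
Step 3: Dry density = 1769 / 1.081
Step 4: Dry density = 1636 kg/m^3

1636


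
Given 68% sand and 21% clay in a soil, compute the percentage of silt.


Step 1: sand + silt + clay = 100%
Step 2: silt = 100 - sand - clay
Step 3: silt = 100 - 68 - 21
Step 4: silt = 11%

11


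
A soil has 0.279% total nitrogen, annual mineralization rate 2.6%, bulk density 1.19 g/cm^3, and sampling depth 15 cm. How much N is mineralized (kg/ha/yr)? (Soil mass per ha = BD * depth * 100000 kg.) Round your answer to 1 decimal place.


Step 1: Soil mass per ha = BD * depth * 100000 = 1.19 * 15 * 100000 = 1785000 kg
Step 2: Total N pool = soil mass * N%/100 = 1785000 * 0.279/100 = 4980.15 kg/ha
Step 3: N mineralized = N pool * rate%/100 = 4980.15 * 2.6/100 = 129.5 kg/ha/yr

129.5


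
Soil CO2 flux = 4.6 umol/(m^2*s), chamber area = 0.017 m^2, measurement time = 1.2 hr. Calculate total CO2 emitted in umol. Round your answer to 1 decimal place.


Step 1: Convert time to seconds: 1.2 hr * 3600 = 4320.0 s
Step 2: Total = flux * area * time_s
Step 3: Total = 4.6 * 0.017 * 4320.0
Step 4: Total = 337.8 umol

337.8


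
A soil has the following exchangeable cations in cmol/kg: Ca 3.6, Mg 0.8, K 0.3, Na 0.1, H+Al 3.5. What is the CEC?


Step 1: CEC = Ca + Mg + K + Na + (H+Al)
Step 2: CEC = 3.6 + 0.8 + 0.3 + 0.1 + 3.5
Step 3: CEC = 8.3 cmol/kg

8.3


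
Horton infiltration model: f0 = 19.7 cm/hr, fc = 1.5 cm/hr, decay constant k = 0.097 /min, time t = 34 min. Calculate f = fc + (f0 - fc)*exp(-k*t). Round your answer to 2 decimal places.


Step 1: f = fc + (f0 - fc) * exp(-k * t)
Step 2: exp(-0.097 * 34) = 0.036957
Step 3: f = 1.5 + (19.7 - 1.5) * 0.036957
Step 4: f = 1.5 + 18.2 * 0.036957
Step 5: f = 2.17 cm/hr

2.17


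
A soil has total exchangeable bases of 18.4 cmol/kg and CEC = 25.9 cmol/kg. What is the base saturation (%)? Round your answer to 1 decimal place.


Step 1: BS = 100 * (sum of bases) / CEC
Step 2: BS = 100 * 18.4 / 25.9
Step 3: BS = 71.0%

71.0


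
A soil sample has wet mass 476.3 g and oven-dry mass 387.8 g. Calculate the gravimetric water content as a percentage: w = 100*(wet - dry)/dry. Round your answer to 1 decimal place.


Step 1: Water mass = wet - dry = 476.3 - 387.8 = 88.5 g
Step 2: w = 100 * water mass / dry mass
Step 3: w = 100 * 88.5 / 387.8 = 22.8%

22.8


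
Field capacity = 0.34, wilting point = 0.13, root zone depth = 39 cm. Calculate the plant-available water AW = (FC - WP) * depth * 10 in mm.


Step 1: Available water = (FC - WP) * depth * 10
Step 2: AW = (0.34 - 0.13) * 39 * 10
Step 3: AW = 0.21 * 39 * 10
Step 4: AW = 81.9 mm

81.9


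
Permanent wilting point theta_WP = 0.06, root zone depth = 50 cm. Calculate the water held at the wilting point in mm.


Step 1: Water (mm) = theta_WP * depth * 10
Step 2: Water = 0.06 * 50 * 10
Step 3: Water = 30.0 mm

30.0


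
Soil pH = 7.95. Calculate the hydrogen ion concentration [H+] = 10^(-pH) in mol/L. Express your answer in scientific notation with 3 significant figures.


Step 1: [H+] = 10^(-pH)
Step 2: [H+] = 10^(-7.95)
Step 3: [H+] = 1.12e-08 mol/L

1.12e-08


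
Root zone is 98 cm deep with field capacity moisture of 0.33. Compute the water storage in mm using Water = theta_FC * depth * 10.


Step 1: Water (mm) = theta_FC * depth (cm) * 10
Step 2: Water = 0.33 * 98 * 10
Step 3: Water = 323.4 mm

323.4


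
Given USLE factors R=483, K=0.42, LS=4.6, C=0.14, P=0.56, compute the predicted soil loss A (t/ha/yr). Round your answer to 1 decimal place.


Step 1: A = R * K * LS * C * P
Step 2: R * K = 483 * 0.42 = 202.86
Step 3: (R*K) * LS = 202.86 * 4.6 = 933.156
Step 4: * C * P = 933.156 * 0.14 * 0.56 = 73.2
Step 5: A = 73.2 t/(ha*yr)

73.2


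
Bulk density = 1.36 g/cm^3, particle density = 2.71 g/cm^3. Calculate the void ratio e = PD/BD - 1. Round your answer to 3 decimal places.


Step 1: e = PD / BD - 1
Step 2: e = 2.71 / 1.36 - 1
Step 3: e = 1.99265 - 1
Step 4: e = 0.993

0.993


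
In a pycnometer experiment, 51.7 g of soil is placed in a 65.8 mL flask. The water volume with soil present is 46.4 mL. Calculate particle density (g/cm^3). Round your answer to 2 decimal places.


Step 1: Volume of solids = flask volume - water volume with soil
Step 2: V_solids = 65.8 - 46.4 = 19.4 mL
Step 3: Particle density = mass / V_solids = 51.7 / 19.4 = 2.66 g/cm^3

2.66


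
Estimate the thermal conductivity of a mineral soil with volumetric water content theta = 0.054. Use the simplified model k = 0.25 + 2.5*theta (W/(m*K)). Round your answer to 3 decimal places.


Step 1: k = 0.25 + 2.5 * theta
Step 2: k = 0.25 + 2.5 * 0.054
Step 3: k = 0.25 + 0.135
Step 4: k = 0.385 W/(m*K)

0.385


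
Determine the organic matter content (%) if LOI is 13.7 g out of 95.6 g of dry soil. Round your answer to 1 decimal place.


Step 1: OM% = 100 * LOI / sample mass
Step 2: OM = 100 * 13.7 / 95.6
Step 3: OM = 14.3%

14.3


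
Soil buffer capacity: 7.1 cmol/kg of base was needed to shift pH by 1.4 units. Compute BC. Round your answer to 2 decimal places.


Step 1: BC = change in base / change in pH
Step 2: BC = 7.1 / 1.4
Step 3: BC = 5.07 cmol/(kg*pH unit)

5.07


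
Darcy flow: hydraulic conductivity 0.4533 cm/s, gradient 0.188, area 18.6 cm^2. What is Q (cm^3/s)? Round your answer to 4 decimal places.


Step 1: Apply Darcy's law: Q = K * i * A
Step 2: Q = 0.4533 * 0.188 * 18.6
Step 3: Q = 1.5851 cm^3/s

1.5851


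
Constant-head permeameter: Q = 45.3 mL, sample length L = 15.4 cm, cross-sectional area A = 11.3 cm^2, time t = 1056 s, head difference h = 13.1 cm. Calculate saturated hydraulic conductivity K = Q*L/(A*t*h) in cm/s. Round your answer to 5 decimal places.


Step 1: K = Q * L / (A * t * h)
Step 2: Numerator = 45.3 * 15.4 = 697.62
Step 3: Denominator = 11.3 * 1056 * 13.1 = 156319.68
Step 4: K = 697.62 / 156319.68 = 0.00446 cm/s

0.00446


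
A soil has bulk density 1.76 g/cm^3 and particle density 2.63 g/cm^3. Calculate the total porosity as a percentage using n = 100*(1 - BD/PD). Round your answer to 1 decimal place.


Step 1: Formula: n = 100 * (1 - BD / PD)
Step 2: n = 100 * (1 - 1.76 / 2.63)
Step 3: n = 100 * (1 - 0.6692)
Step 4: n = 33.1%

33.1


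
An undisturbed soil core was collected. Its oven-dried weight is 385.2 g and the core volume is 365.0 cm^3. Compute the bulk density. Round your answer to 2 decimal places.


Step 1: Identify the formula: BD = dry mass / volume
Step 2: Substitute values: BD = 385.2 / 365.0
Step 3: BD = 1.06 g/cm^3

1.06


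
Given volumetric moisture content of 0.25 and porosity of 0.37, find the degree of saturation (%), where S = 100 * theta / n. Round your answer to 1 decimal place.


Step 1: S = 100 * theta_v / n
Step 2: S = 100 * 0.25 / 0.37
Step 3: S = 67.6%

67.6


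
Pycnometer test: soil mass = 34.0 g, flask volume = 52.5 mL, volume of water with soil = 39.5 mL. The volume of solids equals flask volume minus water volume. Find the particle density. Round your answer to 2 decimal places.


Step 1: Volume of solids = flask volume - water volume with soil
Step 2: V_solids = 52.5 - 39.5 = 13.0 mL
Step 3: Particle density = mass / V_solids = 34.0 / 13.0 = 2.62 g/cm^3

2.62


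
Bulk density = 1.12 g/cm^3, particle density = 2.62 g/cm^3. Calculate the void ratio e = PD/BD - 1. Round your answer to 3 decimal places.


Step 1: e = PD / BD - 1
Step 2: e = 2.62 / 1.12 - 1
Step 3: e = 2.33929 - 1
Step 4: e = 1.339

1.339


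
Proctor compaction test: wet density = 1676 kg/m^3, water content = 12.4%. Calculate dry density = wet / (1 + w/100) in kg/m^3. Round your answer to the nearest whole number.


Step 1: Dry density = wet density / (1 + w/100)
Step 2: Dry density = 1676 / (1 + 12.4/100)
Step 3: Dry density = 1676 / 1.124
Step 4: Dry density = 1491 kg/m^3

1491


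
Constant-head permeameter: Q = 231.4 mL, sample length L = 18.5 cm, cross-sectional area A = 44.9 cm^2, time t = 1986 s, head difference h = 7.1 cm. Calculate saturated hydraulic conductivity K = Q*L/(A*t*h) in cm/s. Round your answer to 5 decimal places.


Step 1: K = Q * L / (A * t * h)
Step 2: Numerator = 231.4 * 18.5 = 4280.9
Step 3: Denominator = 44.9 * 1986 * 7.1 = 633116.94
Step 4: K = 4280.9 / 633116.94 = 0.00676 cm/s

0.00676


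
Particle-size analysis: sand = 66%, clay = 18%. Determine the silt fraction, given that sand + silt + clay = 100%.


Step 1: sand + silt + clay = 100%
Step 2: silt = 100 - sand - clay
Step 3: silt = 100 - 66 - 18
Step 4: silt = 16%

16


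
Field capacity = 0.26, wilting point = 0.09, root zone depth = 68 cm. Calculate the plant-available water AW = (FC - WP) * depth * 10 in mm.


Step 1: Available water = (FC - WP) * depth * 10
Step 2: AW = (0.26 - 0.09) * 68 * 10
Step 3: AW = 0.17 * 68 * 10
Step 4: AW = 115.6 mm

115.6


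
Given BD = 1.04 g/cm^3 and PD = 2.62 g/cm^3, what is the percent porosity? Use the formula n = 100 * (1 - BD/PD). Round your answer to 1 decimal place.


Step 1: Formula: n = 100 * (1 - BD / PD)
Step 2: n = 100 * (1 - 1.04 / 2.62)
Step 3: n = 100 * (1 - 0.39695)
Step 4: n = 60.3%

60.3


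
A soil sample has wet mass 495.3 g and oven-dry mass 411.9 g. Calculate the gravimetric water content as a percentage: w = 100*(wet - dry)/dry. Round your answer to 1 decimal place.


Step 1: Water mass = wet - dry = 495.3 - 411.9 = 83.4 g
Step 2: w = 100 * water mass / dry mass
Step 3: w = 100 * 83.4 / 411.9 = 20.2%

20.2


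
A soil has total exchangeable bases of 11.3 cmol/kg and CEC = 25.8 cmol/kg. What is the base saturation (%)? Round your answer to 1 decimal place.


Step 1: BS = 100 * (sum of bases) / CEC
Step 2: BS = 100 * 11.3 / 25.8
Step 3: BS = 43.8%

43.8


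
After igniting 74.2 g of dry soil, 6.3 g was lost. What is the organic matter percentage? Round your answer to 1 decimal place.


Step 1: OM% = 100 * LOI / sample mass
Step 2: OM = 100 * 6.3 / 74.2
Step 3: OM = 8.5%

8.5


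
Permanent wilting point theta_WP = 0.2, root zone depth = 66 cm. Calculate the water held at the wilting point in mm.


Step 1: Water (mm) = theta_WP * depth * 10
Step 2: Water = 0.2 * 66 * 10
Step 3: Water = 132.0 mm

132.0


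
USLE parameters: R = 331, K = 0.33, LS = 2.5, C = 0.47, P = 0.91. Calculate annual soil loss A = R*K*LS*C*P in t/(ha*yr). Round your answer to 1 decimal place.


Step 1: A = R * K * LS * C * P
Step 2: R * K = 331 * 0.33 = 109.23
Step 3: (R*K) * LS = 109.23 * 2.5 = 273.075
Step 4: * C * P = 273.075 * 0.47 * 0.91 = 116.8
Step 5: A = 116.8 t/(ha*yr)

116.8


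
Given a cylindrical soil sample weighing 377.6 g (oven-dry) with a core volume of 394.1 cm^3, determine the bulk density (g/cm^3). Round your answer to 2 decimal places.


Step 1: Identify the formula: BD = dry mass / volume
Step 2: Substitute values: BD = 377.6 / 394.1
Step 3: BD = 0.96 g/cm^3

0.96


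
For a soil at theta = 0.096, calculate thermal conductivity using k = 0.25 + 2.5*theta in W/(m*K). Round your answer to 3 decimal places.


Step 1: k = 0.25 + 2.5 * theta
Step 2: k = 0.25 + 2.5 * 0.096
Step 3: k = 0.25 + 0.24
Step 4: k = 0.49 W/(m*K)

0.49


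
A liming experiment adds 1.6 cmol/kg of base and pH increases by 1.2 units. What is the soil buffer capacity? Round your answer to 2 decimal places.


Step 1: BC = change in base / change in pH
Step 2: BC = 1.6 / 1.2
Step 3: BC = 1.33 cmol/(kg*pH unit)

1.33


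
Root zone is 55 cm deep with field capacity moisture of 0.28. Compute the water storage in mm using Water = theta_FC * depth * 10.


Step 1: Water (mm) = theta_FC * depth (cm) * 10
Step 2: Water = 0.28 * 55 * 10
Step 3: Water = 154.0 mm

154.0


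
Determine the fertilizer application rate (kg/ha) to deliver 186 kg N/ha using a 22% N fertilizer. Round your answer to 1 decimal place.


Step 1: Fertilizer rate = target N / (N content / 100)
Step 2: Rate = 186 / (22 / 100)
Step 3: Rate = 186 / 0.22
Step 4: Rate = 845.5 kg/ha

845.5


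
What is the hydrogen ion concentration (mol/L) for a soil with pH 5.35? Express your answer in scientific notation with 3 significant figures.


Step 1: [H+] = 10^(-pH)
Step 2: [H+] = 10^(-5.35)
Step 3: [H+] = 4.47e-06 mol/L

4.47e-06


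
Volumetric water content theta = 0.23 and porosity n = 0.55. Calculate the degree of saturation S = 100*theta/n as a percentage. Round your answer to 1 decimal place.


Step 1: S = 100 * theta_v / n
Step 2: S = 100 * 0.23 / 0.55
Step 3: S = 41.8%

41.8


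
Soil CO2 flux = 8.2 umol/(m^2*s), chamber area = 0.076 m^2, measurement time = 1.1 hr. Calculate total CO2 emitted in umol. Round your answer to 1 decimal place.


Step 1: Convert time to seconds: 1.1 hr * 3600 = 3960.0 s
Step 2: Total = flux * area * time_s
Step 3: Total = 8.2 * 0.076 * 3960.0
Step 4: Total = 2467.9 umol

2467.9
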